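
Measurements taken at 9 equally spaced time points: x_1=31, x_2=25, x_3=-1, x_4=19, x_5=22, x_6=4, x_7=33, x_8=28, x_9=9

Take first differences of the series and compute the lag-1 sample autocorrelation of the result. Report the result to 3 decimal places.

-0.356

First differences Δx: -6, -26, 20, 3, -18, 29, -5, -19
Mean of differences = -2.7500
Numerator Σ(Δx_t−Δx̄)(Δx_{t+1}−Δx̄) = -929.3125
Denominator Σ(Δx_t−Δx̄)² = 2611.5000
r_1(Δx) = -929.3125 / 2611.5000 = -0.356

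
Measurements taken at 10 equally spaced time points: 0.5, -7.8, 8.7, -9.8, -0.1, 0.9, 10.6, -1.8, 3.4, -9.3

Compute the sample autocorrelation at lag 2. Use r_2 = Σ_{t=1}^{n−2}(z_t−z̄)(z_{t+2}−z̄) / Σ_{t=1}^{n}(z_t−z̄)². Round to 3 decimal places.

0.280

Mean z̄ = (0.5 − 7.8 + 8.7 − 9.8 − 0.1 + 0.9 + 10.6 − 1.8 + 3.4 − 9.3)/10 = -0.4700
Numerator Σ_{t=1}^{8}(z_t−z̄)(z_{t+2}−z̄) = 124.7532
Denominator Σ(z_t−z̄)² = 445.0810
r_2 = 124.7532 / 445.0810 = 0.280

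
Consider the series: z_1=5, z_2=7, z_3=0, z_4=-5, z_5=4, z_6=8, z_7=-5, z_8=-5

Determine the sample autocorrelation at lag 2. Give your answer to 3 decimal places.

Mean z̄ = (5 + 7 + 0 − 5 + 4 + 8 − 5 − 5)/8 = 1.1250
Deviations from mean: 3.8750, 5.8750, -1.1250, -6.1250, 2.8750, 6.8750, -6.1250, -6.1250
Σ(z_t−z̄)(z_{t+2}−z̄) = (-4.3594) + (-35.9844) + (-3.2344) + (-42.1094) + (-17.6094) + (-42.1094) = -145.4063
Denominator Σ(z_t−z̄)² = 218.8750
r_2 = -145.4063 / 218.8750 = -0.664

-0.664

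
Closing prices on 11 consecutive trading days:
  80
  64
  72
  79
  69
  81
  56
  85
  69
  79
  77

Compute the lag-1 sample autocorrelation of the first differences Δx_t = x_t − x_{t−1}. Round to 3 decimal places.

-0.790

First differences Δx: -16, 8, 7, -10, 12, -25, 29, -16, 10, -2
Mean of differences = -0.3000
Numerator Σ(Δx_t−Δx̄)(Δx_{t+1}−Δx̄) = -1926.5900
Denominator Σ(Δx_t−Δx̄)² = 2438.1000
r_1(Δx) = -1926.5900 / 2438.1000 = -0.790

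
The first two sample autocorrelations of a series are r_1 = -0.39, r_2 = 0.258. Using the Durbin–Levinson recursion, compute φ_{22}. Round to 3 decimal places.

0.125

φ_{22} = (r_2 − r_1²) / (1 − r_1²)
r_1² = (-0.39)² = 0.1521
Numerator = 0.258 − 0.1521 = 0.1059; denominator = 1 − 0.1521 = 0.8479
φ_{22} = 0.1059 / 0.8479 = 0.125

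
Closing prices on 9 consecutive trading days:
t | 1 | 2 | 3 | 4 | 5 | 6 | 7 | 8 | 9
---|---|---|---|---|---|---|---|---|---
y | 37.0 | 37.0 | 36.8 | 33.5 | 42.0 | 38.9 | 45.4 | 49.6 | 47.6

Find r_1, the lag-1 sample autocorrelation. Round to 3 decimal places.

0.563

Mean ȳ = (37.0 + 37.0 + 36.8 + 33.5 + 42.0 + 38.9 + 45.4 + 49.6 + 47.6)/9 = 40.8667
Numerator Σ_{t=1}^{8}(y_t−ȳ)(y_{t+1}−ȳ) = 139.5356
Denominator Σ(y_t−ȳ)² = 248.0200
r_1 = 139.5356 / 248.0200 = 0.563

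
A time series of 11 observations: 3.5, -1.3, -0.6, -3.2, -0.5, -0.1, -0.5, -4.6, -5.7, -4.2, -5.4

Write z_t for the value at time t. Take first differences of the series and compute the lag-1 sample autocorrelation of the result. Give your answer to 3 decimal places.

-0.231

First differences Δz: -4.8, 0.7, -2.6, 2.7, 0.4, -0.4, -4.1, -1.1, 1.5, -1.2
Mean of differences = -0.8900
Numerator Σ(Δz_t−Δz̄)(Δz_{t+1}−Δz̄) = -11.9531
Denominator Σ(Δz_t−Δz̄)² = 51.6890
r_1(Δz) = -11.9531 / 51.6890 = -0.231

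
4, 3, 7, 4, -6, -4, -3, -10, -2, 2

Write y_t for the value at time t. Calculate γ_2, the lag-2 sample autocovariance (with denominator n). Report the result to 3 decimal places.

Mean ȳ = (4 + 3 + 7 + 4 − 6 − 4 − 3 − 10 − 2 + 2)/10 = -0.5000
Σ_{t=1}^{8}(y_t−ȳ)(y_{t+2}−ȳ) = 19.5000
γ_2 = 19.5000 / 10 = 1.950

1.950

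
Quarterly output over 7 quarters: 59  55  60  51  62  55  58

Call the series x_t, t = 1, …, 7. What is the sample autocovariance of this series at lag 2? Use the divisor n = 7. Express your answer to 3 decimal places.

Mean x̄ = (59 + 55 + 60 + 51 + 62 + 55 + 58)/7 = 57.1429
Σ_{t=1}^{5}(x_t−x̄)(x_{t+2}−x̄) = 49.6735
γ_2 = 49.6735 / 7 = 7.096

7.096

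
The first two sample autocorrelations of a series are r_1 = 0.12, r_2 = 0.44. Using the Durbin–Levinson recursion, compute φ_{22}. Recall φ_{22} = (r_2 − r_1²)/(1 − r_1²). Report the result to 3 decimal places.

0.432

φ_{22} = (r_2 − r_1²) / (1 − r_1²)
r_1² = (0.12)² = 0.0144
Numerator = 0.44 − 0.0144 = 0.4256; denominator = 1 − 0.0144 = 0.9856
φ_{22} = 0.4256 / 0.9856 = 0.432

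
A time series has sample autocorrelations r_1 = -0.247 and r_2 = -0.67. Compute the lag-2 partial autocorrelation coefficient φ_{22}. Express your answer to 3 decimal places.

φ_{22} = (r_2 − r_1²) / (1 − r_1²)
r_1² = (-0.247)² = 0.061009
Numerator = -0.67 − 0.0610 = -0.7310; denominator = 1 − 0.0610 = 0.9390
φ_{22} = -0.7310 / 0.9390 = -0.779

-0.779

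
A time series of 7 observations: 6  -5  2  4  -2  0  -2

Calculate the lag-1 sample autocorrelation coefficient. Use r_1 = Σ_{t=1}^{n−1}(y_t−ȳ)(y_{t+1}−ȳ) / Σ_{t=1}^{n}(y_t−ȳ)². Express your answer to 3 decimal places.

-0.453

Mean ȳ = (6 − 5 + 2 + 4 − 2 + 0 − 2)/7 = 0.4286
Deviations from mean: 5.5714, -5.4286, 1.5714, 3.5714, -2.4286, -0.4286, -2.4286
Numerator Σ_{t=1}^{6}(y_t−ȳ)(y_{t+1}−ȳ) = -39.7551
Denominator Σ(y_t−ȳ)² = 87.7143
r_1 = -39.7551 / 87.7143 = -0.453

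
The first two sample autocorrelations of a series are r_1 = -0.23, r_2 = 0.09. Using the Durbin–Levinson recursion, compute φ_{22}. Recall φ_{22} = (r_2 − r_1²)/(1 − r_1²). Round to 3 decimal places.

0.039

φ_{22} = (r_2 − r_1²) / (1 − r_1²)
r_1² = (-0.23)² = 0.0529
Numerator = 0.09 − 0.0529 = 0.0371; denominator = 1 − 0.0529 = 0.9471
φ_{22} = 0.0371 / 0.9471 = 0.039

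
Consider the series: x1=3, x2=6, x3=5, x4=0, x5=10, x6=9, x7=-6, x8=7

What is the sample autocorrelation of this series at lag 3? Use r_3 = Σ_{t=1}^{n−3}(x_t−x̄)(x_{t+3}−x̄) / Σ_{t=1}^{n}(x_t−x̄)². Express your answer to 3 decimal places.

Mean x̄ = (3 + 6 + 5 + 0 + 10 + 9 − 6 + 7)/8 = 4.2500
Deviations from mean: -1.2500, 1.7500, 0.7500, -4.2500, 5.7500, 4.7500, -10.2500, 2.7500
Numerator Σ_{t=1}^{5}(x_t−x̄)(x_{t+3}−x̄) = 78.3125
Denominator Σ(x_t−x̄)² = 191.5000
r_3 = 78.3125 / 191.5000 = 0.409

0.409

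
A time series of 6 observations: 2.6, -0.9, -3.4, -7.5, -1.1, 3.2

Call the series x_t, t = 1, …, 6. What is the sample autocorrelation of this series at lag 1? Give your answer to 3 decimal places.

0.182

Mean x̄ = (2.6 − 0.9 − 3.4 − 7.5 − 1.1 + 3.2)/6 = -1.1833
Deviations from mean: 3.7833, 0.2833, -2.2167, -6.3167, 0.0833, 4.3833
Σ(x_t−x̄)(x_{t+1}−x̄) = (1.0719) + (-0.6281) + (14.0019) + (-0.5264) + (0.3653) = 14.2847
Denominator Σ(x_t−x̄)² = 78.4283
r_1 = 14.2847 / 78.4283 = 0.182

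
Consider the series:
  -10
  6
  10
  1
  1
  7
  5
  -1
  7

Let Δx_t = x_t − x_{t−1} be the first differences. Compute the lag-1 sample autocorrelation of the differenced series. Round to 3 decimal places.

-0.021

First differences Δx: 16, 4, -9, 0, 6, -2, -6, 8
Mean of differences = 2.1250
Numerator Σ(Δx_t−Δx̄)(Δx_{t+1}−Δx̄) = -9.6406
Denominator Σ(Δx_t−Δx̄)² = 456.8750
r_1(Δx) = -9.6406 / 456.8750 = -0.021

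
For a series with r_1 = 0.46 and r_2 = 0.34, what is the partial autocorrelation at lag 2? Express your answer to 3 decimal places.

0.163

φ_{22} = (r_2 − r_1²) / (1 − r_1²)
r_1² = (0.46)² = 0.2116
Numerator = 0.34 − 0.2116 = 0.1284; denominator = 1 − 0.2116 = 0.7884
φ_{22} = 0.1284 / 0.7884 = 0.163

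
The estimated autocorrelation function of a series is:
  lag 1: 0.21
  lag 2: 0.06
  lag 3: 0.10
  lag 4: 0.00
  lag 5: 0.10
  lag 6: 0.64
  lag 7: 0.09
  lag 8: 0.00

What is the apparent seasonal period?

The largest autocorrelation is r_6 = 0.64; the remaining lags stay at or below 0.21. The elevated value at lag 1 (0.21), dropping to 0.06 at lag 2, reflects decaying short-term dependence rather than seasonality.
The dominant spike at lag 6 indicates a seasonal period of 6.

6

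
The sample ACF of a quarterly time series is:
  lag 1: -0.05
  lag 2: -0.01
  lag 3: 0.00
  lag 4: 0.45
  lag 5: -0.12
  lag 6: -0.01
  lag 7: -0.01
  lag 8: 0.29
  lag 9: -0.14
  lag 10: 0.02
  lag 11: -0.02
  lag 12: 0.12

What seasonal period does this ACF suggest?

4

The largest autocorrelation is r_4 = 0.45, with a weaker echo at lag 8 (0.29); the remaining lags stay at or below 0.12.
The dominant spike at lag 4 indicates a seasonal period of 4.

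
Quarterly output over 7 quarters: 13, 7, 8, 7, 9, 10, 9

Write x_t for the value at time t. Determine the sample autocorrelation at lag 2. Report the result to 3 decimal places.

-0.077

Mean x̄ = (13 + 7 + 8 + 7 + 9 + 10 + 9)/7 = 9.0000
Σ(x_t−x̄)(x_{t+2}−x̄) = (-4.0000) + (4.0000) + (0.0000) + (-2.0000) + (0.0000) = -2.0000
Denominator Σ(x_t−x̄)² = 26.0000
r_2 = -2.0000 / 26.0000 = -0.077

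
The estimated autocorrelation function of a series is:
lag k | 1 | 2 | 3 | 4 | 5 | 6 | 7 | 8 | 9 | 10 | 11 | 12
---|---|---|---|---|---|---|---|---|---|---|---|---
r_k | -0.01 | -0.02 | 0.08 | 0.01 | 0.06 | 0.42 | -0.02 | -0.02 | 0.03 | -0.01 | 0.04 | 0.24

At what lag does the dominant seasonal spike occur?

The largest autocorrelation is r_6 = 0.42, with a weaker echo at lag 12 (0.24); the remaining lags stay at or below 0.08.
The dominant spike at lag 6 indicates a seasonal period of 6.

6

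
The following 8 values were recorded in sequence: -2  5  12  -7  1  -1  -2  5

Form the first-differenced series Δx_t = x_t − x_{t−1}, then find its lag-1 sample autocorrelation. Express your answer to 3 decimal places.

-0.440

First differences Δx: 7, 7, -19, 8, -2, -1, 7
Mean of differences = 1.0000
Numerator Σ(Δx_t−Δx̄)(Δx_{t+1}−Δx̄) = -251.0000
Denominator Σ(Δx_t−Δx̄)² = 570.0000
r_1(Δx) = -251.0000 / 570.0000 = -0.440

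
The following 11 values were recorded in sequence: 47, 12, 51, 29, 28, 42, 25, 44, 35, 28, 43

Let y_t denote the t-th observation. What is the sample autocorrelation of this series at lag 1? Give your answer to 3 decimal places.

-0.711

Mean ȳ = (47 + 12 + 51 + 29 + 28 + 42 + 25 + 44 + 35 + 28 + 43)/11 = 34.9091
Numerator Σ_{t=1}^{10}(y_t−ȳ)(y_{t+1}−ȳ) = -964.9174
Denominator Σ(y_t−ȳ)² = 1356.9091
r_1 = -964.9174 / 1356.9091 = -0.711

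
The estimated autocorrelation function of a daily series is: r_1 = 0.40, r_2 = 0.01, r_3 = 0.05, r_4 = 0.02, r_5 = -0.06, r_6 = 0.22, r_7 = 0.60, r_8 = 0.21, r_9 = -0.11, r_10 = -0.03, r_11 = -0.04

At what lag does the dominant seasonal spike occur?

7

The largest autocorrelation is r_7 = 0.60; the remaining lags stay at or below 0.40. The elevated value at lag 1 (0.40), dropping to 0.01 at lag 2, reflects decaying short-term dependence rather than seasonality.
The dominant spike at lag 7 indicates a seasonal period of 7.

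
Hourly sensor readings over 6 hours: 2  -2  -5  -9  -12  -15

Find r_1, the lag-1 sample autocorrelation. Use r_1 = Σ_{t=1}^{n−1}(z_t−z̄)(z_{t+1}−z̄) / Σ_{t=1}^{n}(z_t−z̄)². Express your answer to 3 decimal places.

Mean z̄ = (2 − 2 − 5 − 9 − 12 − 15)/6 = -6.8333
Deviations from mean: 8.8333, 4.8333, 1.8333, -2.1667, -5.1667, -8.1667
Numerator Σ_{t=1}^{5}(z_t−z̄)(z_{t+1}−z̄) = 100.9722
Denominator Σ(z_t−z̄)² = 202.8333
r_1 = 100.9722 / 202.8333 = 0.498

0.498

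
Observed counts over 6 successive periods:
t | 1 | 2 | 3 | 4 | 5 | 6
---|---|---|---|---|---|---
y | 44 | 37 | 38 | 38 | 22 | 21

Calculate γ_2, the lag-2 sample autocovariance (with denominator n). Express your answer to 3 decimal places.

Mean ȳ = (44 + 37 + 38 + 38 + 22 + 21)/6 = 33.3333
Σ_{t=1}^{4}(y_t−ȳ)(y_{t+2}−ȳ) = -43.5556
γ_2 = -43.5556 / 6 = -7.259

-7.259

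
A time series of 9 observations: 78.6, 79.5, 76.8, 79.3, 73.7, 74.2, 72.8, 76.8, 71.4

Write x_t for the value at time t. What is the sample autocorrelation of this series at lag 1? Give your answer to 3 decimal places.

0.151

Mean x̄ = (78.6 + 79.5 + 76.8 + 79.3 + 73.7 + 74.2 + 72.8 + 76.8 + 71.4)/9 = 75.9000
Numerator Σ_{t=1}^{8}(x_t−x̄)(x_{t+1}−x̄) = 10.7100
Denominator Σ(x_t−x̄)² = 71.0200
r_1 = 10.7100 / 71.0200 = 0.151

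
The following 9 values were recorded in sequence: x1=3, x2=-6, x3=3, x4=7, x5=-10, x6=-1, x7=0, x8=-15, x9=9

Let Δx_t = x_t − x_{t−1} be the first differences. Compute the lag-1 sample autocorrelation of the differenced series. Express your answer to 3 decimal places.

-0.465

First differences Δx: -9, 9, 4, -17, 9, 1, -15, 24
Mean of differences = 0.7500
Numerator Σ(Δx_t−Δx̄)(Δx_{t+1}−Δx̄) = -625.8125
Denominator Σ(Δx_t−Δx̄)² = 1345.5000
r_1(Δx) = -625.8125 / 1345.5000 = -0.465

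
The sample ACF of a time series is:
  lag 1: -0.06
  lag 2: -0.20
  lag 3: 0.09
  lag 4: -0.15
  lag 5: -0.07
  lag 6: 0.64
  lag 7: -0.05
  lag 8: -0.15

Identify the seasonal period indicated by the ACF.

The largest autocorrelation is r_6 = 0.64; the remaining lags stay at or below 0.09.
The dominant spike at lag 6 indicates a seasonal period of 6.

6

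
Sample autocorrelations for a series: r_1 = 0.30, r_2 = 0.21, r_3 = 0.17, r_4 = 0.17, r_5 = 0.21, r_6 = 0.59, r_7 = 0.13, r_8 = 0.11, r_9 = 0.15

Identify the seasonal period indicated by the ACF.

The largest autocorrelation is r_6 = 0.59; the remaining lags stay at or below 0.30. The elevated value at lag 1 (0.30), dropping to 0.21 at lag 2, reflects decaying short-term dependence rather than seasonality.
The dominant spike at lag 6 indicates a seasonal period of 6.

6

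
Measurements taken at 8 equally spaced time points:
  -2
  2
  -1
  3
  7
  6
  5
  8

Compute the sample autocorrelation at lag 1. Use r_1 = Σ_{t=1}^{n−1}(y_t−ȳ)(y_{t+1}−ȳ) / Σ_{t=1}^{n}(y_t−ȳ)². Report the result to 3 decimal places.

0.370

Mean ȳ = (-2 + 2 − 1 + 3 + 7 + 6 + 5 + 8)/8 = 3.5000
Numerator Σ_{t=1}^{7}(y_t−ȳ)(y_{t+1}−ȳ) = 34.7500
Denominator Σ(y_t−ȳ)² = 94.0000
r_1 = 34.7500 / 94.0000 = 0.370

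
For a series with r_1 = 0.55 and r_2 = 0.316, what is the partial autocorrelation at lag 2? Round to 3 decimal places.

φ_{22} = (r_2 − r_1²) / (1 − r_1²)
r_1² = (0.55)² = 0.3025
Numerator = 0.316 − 0.3025 = 0.0135; denominator = 1 − 0.3025 = 0.6975
φ_{22} = 0.0135 / 0.6975 = 0.019

0.019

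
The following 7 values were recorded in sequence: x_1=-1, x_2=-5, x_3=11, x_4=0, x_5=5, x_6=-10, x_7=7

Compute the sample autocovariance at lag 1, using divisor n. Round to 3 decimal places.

Mean x̄ = (-1 − 5 + 11 + 0 + 5 − 10 + 7)/7 = 1.0000
Σ_{t=1}^{6}(x_t−x̄)(x_{t+1}−x̄) = -172.0000
γ_1 = -172.0000 / 7 = -24.571

-24.571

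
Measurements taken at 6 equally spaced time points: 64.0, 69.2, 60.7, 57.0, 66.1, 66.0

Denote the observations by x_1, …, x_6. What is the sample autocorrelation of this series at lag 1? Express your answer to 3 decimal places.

Mean x̄ = (64.0 + 69.2 + 60.7 + 57.0 + 66.1 + 66.0)/6 = 63.8333
Deviations from mean: 0.1667, 5.3667, -3.1333, -6.8333, 2.2667, 2.1667
Numerator Σ_{t=1}^{5}(x_t−x̄)(x_{t+1}−x̄) = -5.0878
Denominator Σ(x_t−x̄)² = 95.1733
r_1 = -5.0878 / 95.1733 = -0.053

-0.053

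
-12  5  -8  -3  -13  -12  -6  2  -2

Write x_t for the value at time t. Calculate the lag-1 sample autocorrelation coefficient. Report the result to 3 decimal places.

-0.136

Mean x̄ = (-12 + 5 − 8 − 3 − 13 − 12 − 6 + 2 − 2)/9 = -5.4444
Numerator Σ_{t=1}^{8}(x_t−x̄)(x_{t+1}−x̄) = -45.1975
Denominator Σ(x_t−x̄)² = 332.2222
r_1 = -45.1975 / 332.2222 = -0.136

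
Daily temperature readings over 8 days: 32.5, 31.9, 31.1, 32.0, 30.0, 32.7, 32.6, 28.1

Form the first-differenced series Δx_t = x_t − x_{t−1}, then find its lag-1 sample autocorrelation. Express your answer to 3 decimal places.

-0.236

First differences Δx: -0.6, -0.8, 0.9, -2.0, 2.7, -0.1, -4.5
Mean of differences = -0.6286
Numerator Σ(Δx_t−Δx̄)(Δx_{t+1}−Δx̄) = -7.2151
Denominator Σ(Δx_t−Δx̄)² = 30.5943
r_1(Δx) = -7.2151 / 30.5943 = -0.236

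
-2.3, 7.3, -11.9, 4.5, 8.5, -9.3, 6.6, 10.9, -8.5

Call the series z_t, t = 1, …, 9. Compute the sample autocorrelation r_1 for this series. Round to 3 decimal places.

Mean z̄ = (-2.3 + 7.3 − 11.9 + 4.5 + 8.5 − 9.3 + 6.6 + 10.9 − 8.5)/9 = 0.6444
Numerator Σ_{t=1}^{8}(z_t−z̄)(z_{t+1}−z̄) = -291.2131
Denominator Σ(z_t−z̄)² = 610.0622
r_1 = -291.2131 / 610.0622 = -0.477

-0.477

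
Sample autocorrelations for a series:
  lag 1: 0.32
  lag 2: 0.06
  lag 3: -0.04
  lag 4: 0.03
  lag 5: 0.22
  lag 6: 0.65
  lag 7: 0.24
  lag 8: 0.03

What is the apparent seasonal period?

6

The largest autocorrelation is r_6 = 0.65; the remaining lags stay at or below 0.32. The elevated value at lag 1 (0.32), dropping to 0.06 at lag 2, reflects decaying short-term dependence rather than seasonality.
The dominant spike at lag 6 indicates a seasonal period of 6.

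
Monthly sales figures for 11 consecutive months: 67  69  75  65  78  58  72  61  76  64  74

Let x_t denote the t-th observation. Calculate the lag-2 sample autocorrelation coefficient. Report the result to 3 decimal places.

Mean x̄ = (67 + 69 + 75 + 65 + 78 + 58 + 72 + 61 + 76 + 64 + 74)/11 = 69.0000
Numerator Σ_{t=1}^{9}(x_t−x̄)(x_{t+2}−x̄) = 297.0000
Denominator Σ(x_t−x̄)² = 430.0000
r_2 = 297.0000 / 430.0000 = 0.691

0.691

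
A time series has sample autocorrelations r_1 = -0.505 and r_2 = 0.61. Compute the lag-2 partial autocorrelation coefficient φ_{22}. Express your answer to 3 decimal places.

0.476

φ_{22} = (r_2 − r_1²) / (1 − r_1²)
r_1² = (-0.505)² = 0.255025
Numerator = 0.61 − 0.2550 = 0.3550; denominator = 1 − 0.2550 = 0.7450
φ_{22} = 0.3550 / 0.7450 = 0.476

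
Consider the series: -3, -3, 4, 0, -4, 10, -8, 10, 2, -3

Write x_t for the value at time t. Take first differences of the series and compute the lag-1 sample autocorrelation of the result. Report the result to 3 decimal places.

-0.738

First differences Δx: 0, 7, -4, -4, 14, -18, 18, -8, -5
Mean of differences = 0.0000
Numerator Σ(Δx_t−Δx̄)(Δx_{t+1}−Δx̄) = -748.0000
Denominator Σ(Δx_t−Δx̄)² = 1014.0000
r_1(Δx) = -748.0000 / 1014.0000 = -0.738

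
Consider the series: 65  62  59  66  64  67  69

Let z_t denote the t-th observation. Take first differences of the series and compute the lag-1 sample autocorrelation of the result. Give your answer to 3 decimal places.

-0.366

First differences Δz: -3, -3, 7, -2, 3, 2
Mean of differences = 0.6667
Numerator Σ(Δz_t−Δz̄)(Δz_{t+1}−Δz̄) = -29.7778
Denominator Σ(Δz_t−Δz̄)² = 81.3333
r_1(Δz) = -29.7778 / 81.3333 = -0.366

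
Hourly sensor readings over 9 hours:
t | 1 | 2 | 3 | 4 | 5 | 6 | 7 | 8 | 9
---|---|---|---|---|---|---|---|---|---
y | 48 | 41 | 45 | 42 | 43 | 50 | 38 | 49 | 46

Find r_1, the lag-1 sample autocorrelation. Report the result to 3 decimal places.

-0.605

Mean ȳ = (48 + 41 + 45 + 42 + 43 + 50 + 38 + 49 + 46)/9 = 44.6667
Numerator Σ_{t=1}^{8}(y_t−ȳ)(y_{t+1}−ȳ) = -77.4444
Denominator Σ(y_t−ȳ)² = 128.0000
r_1 = -77.4444 / 128.0000 = -0.605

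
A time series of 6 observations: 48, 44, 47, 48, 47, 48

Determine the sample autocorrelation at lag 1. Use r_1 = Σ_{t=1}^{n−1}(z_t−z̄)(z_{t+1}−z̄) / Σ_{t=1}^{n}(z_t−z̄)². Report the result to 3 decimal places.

Mean z̄ = (48 + 44 + 47 + 48 + 47 + 48)/6 = 47.0000
Σ(z_t−z̄)(z_{t+1}−z̄) = (-3.0000) + (0.0000) + (0.0000) + (0.0000) + (0.0000) = -3.0000
Denominator Σ(z_t−z̄)² = 12.0000
r_1 = -3.0000 / 12.0000 = -0.250

-0.250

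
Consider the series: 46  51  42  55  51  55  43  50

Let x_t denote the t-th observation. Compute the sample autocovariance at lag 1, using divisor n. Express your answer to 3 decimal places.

-10.049

Mean x̄ = (46 + 51 + 42 + 55 + 51 + 55 + 43 + 50)/8 = 49.1250
Σ_{t=1}^{7}(x_t−x̄)(x_{t+1}−x̄) = -80.3906
γ_1 = -80.3906 / 8 = -10.049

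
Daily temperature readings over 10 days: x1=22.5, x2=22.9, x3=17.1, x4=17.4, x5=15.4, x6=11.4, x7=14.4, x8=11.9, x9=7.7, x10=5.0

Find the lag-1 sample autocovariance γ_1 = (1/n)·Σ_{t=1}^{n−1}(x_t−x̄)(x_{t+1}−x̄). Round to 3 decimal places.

Mean x̄ = (22.5 + 22.9 + 17.1 + 17.4 + 15.4 + 11.4 + 14.4 + 11.9 + 7.7 + 5.0)/10 = 14.5700
Σ_{t=1}^{9}(x_t−x̄)(x_{t+1}−x̄) = 179.0911
γ_1 = 179.0911 / 10 = 17.909

17.909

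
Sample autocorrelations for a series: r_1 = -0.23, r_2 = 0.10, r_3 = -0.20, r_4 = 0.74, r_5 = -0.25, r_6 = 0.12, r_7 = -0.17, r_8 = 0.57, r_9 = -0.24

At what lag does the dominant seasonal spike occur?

The largest autocorrelation is r_4 = 0.74, with a weaker echo at lag 8 (0.57); the remaining lags stay at or below 0.12.
The dominant spike at lag 4 indicates a seasonal period of 4.

4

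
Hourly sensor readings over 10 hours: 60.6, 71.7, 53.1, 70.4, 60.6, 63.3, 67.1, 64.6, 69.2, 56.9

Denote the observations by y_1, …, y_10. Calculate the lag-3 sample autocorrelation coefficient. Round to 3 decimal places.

-0.143

Mean ȳ = (60.6 + 71.7 + 53.1 + 70.4 + 60.6 + 63.3 + 67.1 + 64.6 + 69.2 + 56.9)/10 = 63.7500
Σ(y_t−ȳ)(y_{t+3}−ȳ) = (-20.9475) + (-25.0425) + (4.7925) + (22.2775) + (-2.6775) + (-2.4525) + (-22.9475) = -46.9975
Denominator Σ(y_t−ȳ)² = 329.4650
r_3 = -46.9975 / 329.4650 = -0.143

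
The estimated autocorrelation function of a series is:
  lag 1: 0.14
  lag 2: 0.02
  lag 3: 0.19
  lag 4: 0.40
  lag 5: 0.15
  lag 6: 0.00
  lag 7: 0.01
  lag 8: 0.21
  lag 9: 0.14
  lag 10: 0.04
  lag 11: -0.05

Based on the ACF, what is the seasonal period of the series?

The largest autocorrelation is r_4 = 0.40, with a weaker echo at lag 8 (0.21); the remaining lags stay at or below 0.19.
The dominant spike at lag 4 indicates a seasonal period of 4.

4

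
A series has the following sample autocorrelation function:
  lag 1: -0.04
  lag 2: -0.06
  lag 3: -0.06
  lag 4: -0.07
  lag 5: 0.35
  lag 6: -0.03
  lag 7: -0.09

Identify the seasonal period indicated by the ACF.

The largest autocorrelation is r_5 = 0.35; the remaining lags stay at or below -0.03.
The dominant spike at lag 5 indicates a seasonal period of 5.

5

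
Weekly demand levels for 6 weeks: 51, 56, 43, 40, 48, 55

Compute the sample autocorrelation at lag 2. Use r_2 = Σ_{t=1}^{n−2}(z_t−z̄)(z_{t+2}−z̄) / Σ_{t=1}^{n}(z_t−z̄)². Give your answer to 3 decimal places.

Mean z̄ = (51 + 56 + 43 + 40 + 48 + 55)/6 = 48.8333
Deviations from mean: 2.1667, 7.1667, -5.8333, -8.8333, -0.8333, 6.1667
Σ(z_t−z̄)(z_{t+2}−z̄) = (-12.6389) + (-63.3056) + (4.8611) + (-54.4722) = -125.5556
Denominator Σ(z_t−z̄)² = 206.8333
r_2 = -125.5556 / 206.8333 = -0.607

-0.607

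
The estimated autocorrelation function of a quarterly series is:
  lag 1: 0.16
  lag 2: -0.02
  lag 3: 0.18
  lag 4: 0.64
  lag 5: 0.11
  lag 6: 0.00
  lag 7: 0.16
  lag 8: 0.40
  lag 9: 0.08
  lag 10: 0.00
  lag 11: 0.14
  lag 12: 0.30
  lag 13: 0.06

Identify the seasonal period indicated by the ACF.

4

The largest autocorrelation is r_4 = 0.64, with weaker echoes at lags 8 (0.40) and 12 (0.30); the remaining lags stay at or below 0.18.
The dominant spike at lag 4 indicates a seasonal period of 4.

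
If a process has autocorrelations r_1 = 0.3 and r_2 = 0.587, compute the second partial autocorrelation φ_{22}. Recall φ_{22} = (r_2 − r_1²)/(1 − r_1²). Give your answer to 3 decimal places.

φ_{22} = (r_2 − r_1²) / (1 − r_1²)
r_1² = (0.3)² = 0.09
Numerator = 0.587 − 0.0900 = 0.4970; denominator = 1 − 0.0900 = 0.9100
φ_{22} = 0.4970 / 0.9100 = 0.546

0.546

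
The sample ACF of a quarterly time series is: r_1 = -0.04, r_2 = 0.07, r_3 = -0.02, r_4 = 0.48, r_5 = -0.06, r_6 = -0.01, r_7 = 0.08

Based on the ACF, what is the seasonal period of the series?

The largest autocorrelation is r_4 = 0.48; the remaining lags stay at or below 0.08.
The dominant spike at lag 4 indicates a seasonal period of 4.

4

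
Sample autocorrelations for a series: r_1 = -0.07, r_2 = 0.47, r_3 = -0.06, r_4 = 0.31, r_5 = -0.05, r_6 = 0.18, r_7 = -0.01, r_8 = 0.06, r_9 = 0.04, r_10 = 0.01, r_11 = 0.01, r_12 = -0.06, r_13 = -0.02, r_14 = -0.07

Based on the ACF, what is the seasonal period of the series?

2

The largest autocorrelation is r_2 = 0.47, with weaker echoes at lags 4 (0.31) and 6 (0.18); the remaining lags stay at or below 0.06.
The dominant spike at lag 2 indicates a seasonal period of 2.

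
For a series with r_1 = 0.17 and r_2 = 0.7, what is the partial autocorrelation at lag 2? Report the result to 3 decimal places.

0.691

φ_{22} = (r_2 − r_1²) / (1 − r_1²)
r_1² = (0.17)² = 0.0289
Numerator = 0.7 − 0.0289 = 0.6711; denominator = 1 − 0.0289 = 0.9711
φ_{22} = 0.6711 / 0.9711 = 0.691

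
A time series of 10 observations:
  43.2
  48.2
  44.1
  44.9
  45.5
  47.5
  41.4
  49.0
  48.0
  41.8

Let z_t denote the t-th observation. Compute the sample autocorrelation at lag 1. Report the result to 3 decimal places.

Mean z̄ = (43.2 + 48.2 + 44.1 + 44.9 + 45.5 + 47.5 + 41.4 + 49.0 + 48.0 + 41.8)/10 = 45.3600
Numerator Σ_{t=1}^{9}(z_t−z̄)(z_{t+1}−z̄) = -31.5756
Denominator Σ(z_t−z̄)² = 67.7040
r_1 = -31.5756 / 67.7040 = -0.466

-0.466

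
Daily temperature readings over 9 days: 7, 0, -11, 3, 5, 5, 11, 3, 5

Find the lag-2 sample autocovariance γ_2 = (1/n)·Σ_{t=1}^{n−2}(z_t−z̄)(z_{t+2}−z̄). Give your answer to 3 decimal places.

-5.756

Mean z̄ = (7 + 0 − 11 + 3 + 5 + 5 + 11 + 3 + 5)/9 = 3.1111
Σ_{t=1}^{7}(z_t−z̄)(z_{t+2}−z̄) = -51.8025
γ_2 = -51.8025 / 9 = -5.756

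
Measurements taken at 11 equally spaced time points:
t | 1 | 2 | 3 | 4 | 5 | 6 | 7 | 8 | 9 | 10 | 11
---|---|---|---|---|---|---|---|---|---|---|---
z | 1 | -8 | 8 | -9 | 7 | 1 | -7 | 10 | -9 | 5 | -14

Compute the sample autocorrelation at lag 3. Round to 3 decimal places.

Mean z̄ = (1 − 8 + 8 − 9 + 7 + 1 − 7 + 10 − 9 + 5 − 14)/11 = -1.3636
Numerator Σ_{t=1}^{8}(z_t−z̄)(z_{t+3}−z̄) = -110.8512
Denominator Σ(z_t−z̄)² = 690.5455
r_3 = -110.8512 / 690.5455 = -0.161

-0.161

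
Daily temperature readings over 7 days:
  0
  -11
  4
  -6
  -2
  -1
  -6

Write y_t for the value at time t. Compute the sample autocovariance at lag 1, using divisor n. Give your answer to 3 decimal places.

Mean ȳ = (0 − 11 + 4 − 6 − 2 − 1 − 6)/7 = -3.1429
Σ_{t=1}^{6}(y_t−ȳ)(y_{t+1}−ȳ) = -108.1633
γ_1 = -108.1633 / 7 = -15.452

-15.452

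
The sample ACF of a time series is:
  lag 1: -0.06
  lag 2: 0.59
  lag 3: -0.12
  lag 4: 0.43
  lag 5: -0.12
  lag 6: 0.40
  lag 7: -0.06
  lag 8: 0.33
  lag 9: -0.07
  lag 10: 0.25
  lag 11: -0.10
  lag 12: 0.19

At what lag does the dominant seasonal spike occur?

2

The largest autocorrelation is r_2 = 0.59, with weaker echoes at lags 4 (0.43), 6 (0.40), 8 (0.33), 10 (0.25) and 12 (0.19); the remaining lags stay at or below -0.06.
The dominant spike at lag 2 indicates a seasonal period of 2.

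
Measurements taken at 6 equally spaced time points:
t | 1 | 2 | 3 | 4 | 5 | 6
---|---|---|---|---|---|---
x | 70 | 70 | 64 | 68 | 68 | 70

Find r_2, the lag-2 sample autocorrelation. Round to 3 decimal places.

-0.252

Mean x̄ = (70 + 70 + 64 + 68 + 68 + 70)/6 = 68.3333
Σ(x_t−x̄)(x_{t+2}−x̄) = (-7.2222) + (-0.5556) + (1.4444) + (-0.5556) = -6.8889
Denominator Σ(x_t−x̄)² = 27.3333
r_2 = -6.8889 / 27.3333 = -0.252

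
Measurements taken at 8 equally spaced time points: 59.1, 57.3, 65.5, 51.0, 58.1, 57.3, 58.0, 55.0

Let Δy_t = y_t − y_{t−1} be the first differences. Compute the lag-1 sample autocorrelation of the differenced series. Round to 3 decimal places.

-0.723

First differences Δy: -1.8, 8.2, -14.5, 7.1, -0.8, 0.7, -3.0
Mean of differences = -0.5857
Numerator Σ(Δy_t−Δȳ)(Δy_{t+1}−Δȳ) = -244.8831
Denominator Σ(Δy_t−Δȳ)² = 338.8686
r_1(Δy) = -244.8831 / 338.8686 = -0.723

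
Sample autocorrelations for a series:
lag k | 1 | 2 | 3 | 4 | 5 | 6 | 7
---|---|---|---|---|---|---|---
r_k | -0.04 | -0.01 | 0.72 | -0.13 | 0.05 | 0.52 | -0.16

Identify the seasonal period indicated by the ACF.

3

The largest autocorrelation is r_3 = 0.72, with a weaker echo at lag 6 (0.52); the remaining lags stay at or below 0.05.
The dominant spike at lag 3 indicates a seasonal period of 3.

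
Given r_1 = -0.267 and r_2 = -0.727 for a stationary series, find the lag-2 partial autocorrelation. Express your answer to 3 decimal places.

φ_{22} = (r_2 − r_1²) / (1 − r_1²)
r_1² = (-0.267)² = 0.071289
Numerator = -0.727 − 0.0713 = -0.7983; denominator = 1 − 0.0713 = 0.9287
φ_{22} = -0.7983 / 0.9287 = -0.860

-0.860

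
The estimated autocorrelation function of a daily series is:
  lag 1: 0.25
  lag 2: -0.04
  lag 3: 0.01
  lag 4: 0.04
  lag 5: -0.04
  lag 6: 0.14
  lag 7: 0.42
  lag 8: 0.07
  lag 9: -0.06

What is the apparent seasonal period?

The largest autocorrelation is r_7 = 0.42; the remaining lags stay at or below 0.25.
The dominant spike at lag 7 indicates a seasonal period of 7.

7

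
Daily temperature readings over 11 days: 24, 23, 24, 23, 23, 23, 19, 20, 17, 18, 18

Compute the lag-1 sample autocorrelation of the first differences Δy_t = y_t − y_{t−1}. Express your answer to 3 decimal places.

First differences Δy: -1, 1, -1, 0, 0, -4, 1, -3, 1, 0
Mean of differences = -0.6000
Numerator Σ(Δy_t−Δȳ)(Δy_{t+1}−Δȳ) = -15.3600
Denominator Σ(Δy_t−Δȳ)² = 26.4000
r_1(Δy) = -15.3600 / 26.4000 = -0.582

-0.582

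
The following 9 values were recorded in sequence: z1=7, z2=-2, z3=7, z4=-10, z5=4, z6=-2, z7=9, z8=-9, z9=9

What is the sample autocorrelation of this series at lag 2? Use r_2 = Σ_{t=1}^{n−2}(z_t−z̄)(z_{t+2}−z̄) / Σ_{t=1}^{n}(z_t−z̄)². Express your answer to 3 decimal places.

Mean z̄ = (7 − 2 + 7 − 10 + 4 − 2 + 9 − 9 + 9)/9 = 1.4444
Numerator Σ_{t=1}^{7}(z_t−z̄)(z_{t+2}−z̄) = 236.2716
Denominator Σ(z_t−z̄)² = 446.2222
r_2 = 236.2716 / 446.2222 = 0.529

0.529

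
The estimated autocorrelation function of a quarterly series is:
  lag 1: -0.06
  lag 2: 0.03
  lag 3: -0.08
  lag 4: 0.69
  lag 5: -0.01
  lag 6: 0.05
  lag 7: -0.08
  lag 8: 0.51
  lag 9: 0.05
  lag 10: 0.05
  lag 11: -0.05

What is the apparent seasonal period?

The largest autocorrelation is r_4 = 0.69, with a weaker echo at lag 8 (0.51); the remaining lags stay at or below 0.05.
The dominant spike at lag 4 indicates a seasonal period of 4.

4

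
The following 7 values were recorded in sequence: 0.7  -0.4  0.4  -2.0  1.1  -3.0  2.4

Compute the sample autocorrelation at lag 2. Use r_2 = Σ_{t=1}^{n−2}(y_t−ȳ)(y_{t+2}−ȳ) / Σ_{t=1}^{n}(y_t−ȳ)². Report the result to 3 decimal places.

0.487

Mean ȳ = (0.7 − 0.4 + 0.4 − 2.0 + 1.1 − 3.0 + 2.4)/7 = -0.1143
Deviations from mean: 0.8143, -0.2857, 0.5143, -1.8857, 1.2143, -2.8857, 2.5143
Σ(y_t−ȳ)(y_{t+2}−ȳ) = (0.4188) + (0.5388) + (0.6245) + (5.4416) + (3.0531) = 10.0767
Denominator Σ(y_t−ȳ)² = 20.6886
r_2 = 10.0767 / 20.6886 = 0.487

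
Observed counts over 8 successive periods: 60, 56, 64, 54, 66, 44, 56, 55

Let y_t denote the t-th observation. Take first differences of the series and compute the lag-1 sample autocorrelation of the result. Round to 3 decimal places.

-0.814

First differences Δy: -4, 8, -10, 12, -22, 12, -1
Mean of differences = -0.7143
Numerator Σ(Δy_t−Δȳ)(Δy_{t+1}−Δȳ) = -772.5102
Denominator Σ(Δy_t−Δȳ)² = 949.4286
r_1(Δy) = -772.5102 / 949.4286 = -0.814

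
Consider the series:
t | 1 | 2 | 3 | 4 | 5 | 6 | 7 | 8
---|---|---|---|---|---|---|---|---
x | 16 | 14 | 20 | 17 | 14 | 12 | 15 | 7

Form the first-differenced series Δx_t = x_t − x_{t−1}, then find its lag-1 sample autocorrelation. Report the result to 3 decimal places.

-0.368

First differences Δx: -2, 6, -3, -3, -2, 3, -8
Mean of differences = -1.2857
Numerator Σ(Δx_t−Δx̄)(Δx_{t+1}−Δx̄) = -45.3673
Denominator Σ(Δx_t−Δx̄)² = 123.4286
r_1(Δx) = -45.3673 / 123.4286 = -0.368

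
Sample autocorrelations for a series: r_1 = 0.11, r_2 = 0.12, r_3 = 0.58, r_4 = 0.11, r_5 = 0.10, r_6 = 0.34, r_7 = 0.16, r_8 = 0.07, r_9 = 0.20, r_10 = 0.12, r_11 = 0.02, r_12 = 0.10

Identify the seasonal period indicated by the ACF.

The largest autocorrelation is r_3 = 0.58, with weaker echoes at lags 6 (0.34) and 9 (0.20); the remaining lags stay at or below 0.16.
The dominant spike at lag 3 indicates a seasonal period of 3.

3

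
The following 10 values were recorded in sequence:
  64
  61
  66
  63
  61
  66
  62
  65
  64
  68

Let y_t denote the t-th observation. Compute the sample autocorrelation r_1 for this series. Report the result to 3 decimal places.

-0.354

Mean ȳ = (64 + 61 + 66 + 63 + 61 + 66 + 62 + 65 + 64 + 68)/10 = 64.0000
Numerator Σ_{t=1}^{9}(y_t−ȳ)(y_{t+1}−ȳ) = -17.0000
Denominator Σ(y_t−ȳ)² = 48.0000
r_1 = -17.0000 / 48.0000 = -0.354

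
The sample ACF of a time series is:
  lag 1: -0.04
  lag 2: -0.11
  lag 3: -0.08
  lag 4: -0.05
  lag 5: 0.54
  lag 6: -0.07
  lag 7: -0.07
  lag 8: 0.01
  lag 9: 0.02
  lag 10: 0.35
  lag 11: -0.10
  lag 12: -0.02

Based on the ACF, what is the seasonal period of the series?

The largest autocorrelation is r_5 = 0.54, with a weaker echo at lag 10 (0.35); the remaining lags stay at or below 0.02.
The dominant spike at lag 5 indicates a seasonal period of 5.

5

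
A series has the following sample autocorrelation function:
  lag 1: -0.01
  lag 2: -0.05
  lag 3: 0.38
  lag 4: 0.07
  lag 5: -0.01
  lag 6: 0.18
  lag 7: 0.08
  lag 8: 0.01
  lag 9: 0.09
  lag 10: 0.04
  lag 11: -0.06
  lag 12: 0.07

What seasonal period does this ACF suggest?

The largest autocorrelation is r_3 = 0.38, with a weaker echo at lag 6 (0.18); the remaining lags stay at or below 0.09.
The dominant spike at lag 3 indicates a seasonal period of 3.

3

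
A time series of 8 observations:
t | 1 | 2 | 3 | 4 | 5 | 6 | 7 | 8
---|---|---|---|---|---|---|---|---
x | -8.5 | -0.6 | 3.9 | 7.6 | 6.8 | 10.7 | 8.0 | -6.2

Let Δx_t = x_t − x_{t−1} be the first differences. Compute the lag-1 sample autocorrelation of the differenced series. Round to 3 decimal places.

0.222

First differences Δx: 7.9, 4.5, 3.7, -0.8, 3.9, -2.7, -14.2
Mean of differences = 0.3286
Numerator Σ(Δx_t−Δx̄)(Δx_{t+1}−Δx̄) = 70.9963
Denominator Σ(Δx_t−Δx̄)² = 320.3743
r_1(Δx) = 70.9963 / 320.3743 = 0.222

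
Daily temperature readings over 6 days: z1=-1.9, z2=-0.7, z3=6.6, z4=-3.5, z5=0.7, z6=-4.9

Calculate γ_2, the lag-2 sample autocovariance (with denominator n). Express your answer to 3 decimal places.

Mean z̄ = (-1.9 − 0.7 + 6.6 − 3.5 + 0.7 − 4.9)/6 = -0.6167
Σ_{t=1}^{4}(z_t−z̄)(z_{t+2}−z̄) = 12.8311
γ_2 = 12.8311 / 6 = 2.139

2.139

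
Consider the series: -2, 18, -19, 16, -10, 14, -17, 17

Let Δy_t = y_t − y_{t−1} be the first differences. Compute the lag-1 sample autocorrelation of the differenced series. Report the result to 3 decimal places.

First differences Δy: 20, -37, 35, -26, 24, -31, 34
Mean of differences = 2.7143
Numerator Σ(Δy_t−Δȳ)(Δy_{t+1}−Δȳ) = -5279.3673
Denominator Σ(Δy_t−Δȳ)² = 6311.4286
r_1(Δy) = -5279.3673 / 6311.4286 = -0.836

-0.836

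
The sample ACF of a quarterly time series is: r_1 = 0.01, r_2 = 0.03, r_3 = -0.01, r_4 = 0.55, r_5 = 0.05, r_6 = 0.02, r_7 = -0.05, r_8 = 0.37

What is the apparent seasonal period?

4

The largest autocorrelation is r_4 = 0.55, with a weaker echo at lag 8 (0.37); the remaining lags stay at or below 0.05.
The dominant spike at lag 4 indicates a seasonal period of 4.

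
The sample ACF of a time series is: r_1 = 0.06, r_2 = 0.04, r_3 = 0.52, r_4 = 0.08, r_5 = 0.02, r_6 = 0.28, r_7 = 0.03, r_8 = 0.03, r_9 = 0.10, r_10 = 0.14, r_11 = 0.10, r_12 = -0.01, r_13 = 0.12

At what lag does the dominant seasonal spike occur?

The largest autocorrelation is r_3 = 0.52, with a weaker echo at lag 6 (0.28); the remaining lags stay at or below 0.14.
The dominant spike at lag 3 indicates a seasonal period of 3.

3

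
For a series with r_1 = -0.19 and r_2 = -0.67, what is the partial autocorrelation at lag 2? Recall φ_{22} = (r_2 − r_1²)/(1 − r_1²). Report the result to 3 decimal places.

φ_{22} = (r_2 − r_1²) / (1 − r_1²)
r_1² = (-0.19)² = 0.0361
Numerator = -0.67 − 0.0361 = -0.7061; denominator = 1 − 0.0361 = 0.9639
φ_{22} = -0.7061 / 0.9639 = -0.733

-0.733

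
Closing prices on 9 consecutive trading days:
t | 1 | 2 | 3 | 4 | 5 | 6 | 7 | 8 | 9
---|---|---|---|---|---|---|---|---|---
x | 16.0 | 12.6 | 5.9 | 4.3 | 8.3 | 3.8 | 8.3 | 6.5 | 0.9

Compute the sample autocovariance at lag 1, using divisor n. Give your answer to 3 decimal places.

Mean x̄ = (16.0 + 12.6 + 5.9 + 4.3 + 8.3 + 3.8 + 8.3 + 6.5 + 0.9)/9 = 7.4000
Σ_{t=1}^{8}(x_t−x̄)(x_{t+1}−x̄) = 37.3400
γ_1 = 37.3400 / 9 = 4.149

4.149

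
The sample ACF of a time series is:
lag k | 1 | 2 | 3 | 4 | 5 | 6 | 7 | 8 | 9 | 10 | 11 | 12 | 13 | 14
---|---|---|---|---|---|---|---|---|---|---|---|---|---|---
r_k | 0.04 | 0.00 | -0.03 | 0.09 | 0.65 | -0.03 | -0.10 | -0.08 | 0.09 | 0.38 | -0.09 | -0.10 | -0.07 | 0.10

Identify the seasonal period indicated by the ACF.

5

The largest autocorrelation is r_5 = 0.65, with a weaker echo at lag 10 (0.38); the remaining lags stay at or below 0.10.
The dominant spike at lag 5 indicates a seasonal period of 5.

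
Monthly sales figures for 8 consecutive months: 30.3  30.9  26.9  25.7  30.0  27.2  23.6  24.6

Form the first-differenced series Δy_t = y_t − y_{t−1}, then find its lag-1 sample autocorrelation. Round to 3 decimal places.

First differences Δy: 0.6, -4.0, -1.2, 4.3, -2.8, -3.6, 1.0
Mean of differences = -0.8143
Numerator Σ(Δy_t−Δȳ)(Δy_{t+1}−Δȳ) = -14.9273
Denominator Σ(Δy_t−Δȳ)² = 53.4486
r_1(Δy) = -14.9273 / 53.4486 = -0.279

-0.279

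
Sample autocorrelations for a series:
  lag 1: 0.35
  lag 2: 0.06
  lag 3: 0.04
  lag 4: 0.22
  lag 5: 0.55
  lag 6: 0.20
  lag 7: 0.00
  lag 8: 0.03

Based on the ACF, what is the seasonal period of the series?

The largest autocorrelation is r_5 = 0.55; the remaining lags stay at or below 0.35. The elevated value at lag 1 (0.35), dropping to 0.06 at lag 2, reflects decaying short-term dependence rather than seasonality.
The dominant spike at lag 5 indicates a seasonal period of 5.

5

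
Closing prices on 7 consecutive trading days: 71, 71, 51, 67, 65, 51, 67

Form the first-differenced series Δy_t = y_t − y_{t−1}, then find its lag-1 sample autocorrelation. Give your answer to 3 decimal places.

-0.506

First differences Δy: 0, -20, 16, -2, -14, 16
Mean of differences = -0.6667
Numerator Σ(Δy_t−Δȳ)(Δy_{t+1}−Δȳ) = -561.7778
Denominator Σ(Δy_t−Δȳ)² = 1109.3333
r_1(Δy) = -561.7778 / 1109.3333 = -0.506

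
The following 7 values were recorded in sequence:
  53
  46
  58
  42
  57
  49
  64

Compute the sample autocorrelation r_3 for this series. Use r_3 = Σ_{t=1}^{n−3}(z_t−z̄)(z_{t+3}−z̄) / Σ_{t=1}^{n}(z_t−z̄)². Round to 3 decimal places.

-0.496

Mean z̄ = (53 + 46 + 58 + 42 + 57 + 49 + 64)/7 = 52.7143
Numerator Σ_{t=1}^{4}(z_t−z̄)(z_{t+3}−z̄) = -172.3878
Denominator Σ(z_t−z̄)² = 347.4286
r_3 = -172.3878 / 347.4286 = -0.496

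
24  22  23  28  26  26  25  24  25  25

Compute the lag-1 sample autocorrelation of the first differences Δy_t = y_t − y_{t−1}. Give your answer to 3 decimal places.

-0.199

First differences Δy: -2, 1, 5, -2, 0, -1, -1, 1, 0
Mean of differences = 0.1111
Numerator Σ(Δy_t−Δȳ)(Δy_{t+1}−Δȳ) = -7.3457
Denominator Σ(Δy_t−Δȳ)² = 36.8889
r_1(Δy) = -7.3457 / 36.8889 = -0.199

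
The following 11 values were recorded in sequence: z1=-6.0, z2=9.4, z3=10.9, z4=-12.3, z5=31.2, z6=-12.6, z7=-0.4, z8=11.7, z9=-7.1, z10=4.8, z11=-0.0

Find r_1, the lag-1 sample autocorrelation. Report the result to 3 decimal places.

-0.654

Mean z̄ = (-6.0 + 9.4 + 10.9 − 12.3 + 31.2 − 12.6 − 0.4 + 11.7 − 7.1 + 4.8 − 0.0)/11 = 2.6909
Numerator Σ_{t=1}^{10}(z_t−z̄)(z_{t+1}−z̄) = -1084.7174
Denominator Σ(z_t−z̄)² = 1657.5091
r_1 = -1084.7174 / 1657.5091 = -0.654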